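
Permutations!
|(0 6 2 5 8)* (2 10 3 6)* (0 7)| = |(0 2 5 8 7)(3 6 10)| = 15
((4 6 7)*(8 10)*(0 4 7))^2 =(10)(0 6 4)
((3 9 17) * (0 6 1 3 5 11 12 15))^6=(0 5 1 12 9)(3 15 17 6 11)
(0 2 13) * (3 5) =(0 2 13)(3 5) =[2, 1, 13, 5, 4, 3, 6, 7, 8, 9, 10, 11, 12, 0]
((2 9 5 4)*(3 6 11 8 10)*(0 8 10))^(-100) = ((0 8)(2 9 5 4)(3 6 11 10))^(-100) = (11)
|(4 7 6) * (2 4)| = |(2 4 7 6)| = 4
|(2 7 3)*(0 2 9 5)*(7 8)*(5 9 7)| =|(9)(0 2 8 5)(3 7)| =4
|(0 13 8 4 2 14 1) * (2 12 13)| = 4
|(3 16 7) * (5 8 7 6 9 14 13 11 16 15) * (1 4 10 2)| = 60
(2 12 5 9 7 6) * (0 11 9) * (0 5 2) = (0 11 9 7 6)(2 12) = [11, 1, 12, 3, 4, 5, 0, 6, 8, 7, 10, 9, 2]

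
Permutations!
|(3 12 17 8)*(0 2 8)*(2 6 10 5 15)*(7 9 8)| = 12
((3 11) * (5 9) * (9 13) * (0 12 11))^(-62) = ((0 12 11 3)(5 13 9))^(-62) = (0 11)(3 12)(5 13 9)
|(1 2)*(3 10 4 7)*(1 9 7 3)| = 12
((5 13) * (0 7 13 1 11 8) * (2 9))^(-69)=(0 7 13 5 1 11 8)(2 9)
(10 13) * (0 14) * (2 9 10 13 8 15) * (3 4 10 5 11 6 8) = (0 14)(2 9 5 11 6 8 15)(3 4 10) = [14, 1, 9, 4, 10, 11, 8, 7, 15, 5, 3, 6, 12, 13, 0, 2]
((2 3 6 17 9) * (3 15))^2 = (2 3 17)(6 9 15)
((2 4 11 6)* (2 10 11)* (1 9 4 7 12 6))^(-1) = ((1 9 4 2 7 12 6 10 11))^(-1) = (1 11 10 6 12 7 2 4 9)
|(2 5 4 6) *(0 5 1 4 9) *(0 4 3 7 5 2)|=|(0 2 1 3 7 5 9 4 6)|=9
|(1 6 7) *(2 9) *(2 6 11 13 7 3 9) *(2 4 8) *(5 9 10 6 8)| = |(1 11 13 7)(2 4 5 9 8)(3 10 6)| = 60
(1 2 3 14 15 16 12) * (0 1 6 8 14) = (0 1 2 3)(6 8 14 15 16 12) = [1, 2, 3, 0, 4, 5, 8, 7, 14, 9, 10, 11, 6, 13, 15, 16, 12]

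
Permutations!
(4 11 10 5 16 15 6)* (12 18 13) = (4 11 10 5 16 15 6)(12 18 13) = [0, 1, 2, 3, 11, 16, 4, 7, 8, 9, 5, 10, 18, 12, 14, 6, 15, 17, 13]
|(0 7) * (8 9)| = 2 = |(0 7)(8 9)|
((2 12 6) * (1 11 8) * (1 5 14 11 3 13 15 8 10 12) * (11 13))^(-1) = (1 2 6 12 10 11 3)(5 8 15 13 14)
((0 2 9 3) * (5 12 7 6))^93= (0 2 9 3)(5 12 7 6)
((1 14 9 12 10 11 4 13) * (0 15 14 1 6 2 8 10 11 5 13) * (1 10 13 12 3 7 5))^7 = (0 12 3 15 11 7 14 4 5 9)(1 10)(2 6 13 8)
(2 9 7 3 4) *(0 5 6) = [5, 1, 9, 4, 2, 6, 0, 3, 8, 7] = (0 5 6)(2 9 7 3 4)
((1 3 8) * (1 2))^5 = (1 3 8 2) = ((1 3 8 2))^5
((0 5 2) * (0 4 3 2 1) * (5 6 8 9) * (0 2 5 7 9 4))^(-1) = ((0 6 8 4 3 5 1 2)(7 9))^(-1) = (0 2 1 5 3 4 8 6)(7 9)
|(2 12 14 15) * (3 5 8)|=12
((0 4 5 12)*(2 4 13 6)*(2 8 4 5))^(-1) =(0 12 5 2 4 8 6 13)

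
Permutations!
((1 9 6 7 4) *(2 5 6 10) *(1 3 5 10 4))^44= ((1 9 4 3 5 6 7)(2 10))^44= (10)(1 4 5 7 9 3 6)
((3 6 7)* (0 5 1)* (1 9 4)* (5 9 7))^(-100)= (9)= ((0 9 4 1)(3 6 5 7))^(-100)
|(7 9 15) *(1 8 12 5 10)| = 15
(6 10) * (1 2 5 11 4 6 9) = (1 2 5 11 4 6 10 9) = [0, 2, 5, 3, 6, 11, 10, 7, 8, 1, 9, 4]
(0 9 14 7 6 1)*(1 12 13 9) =(0 1)(6 12 13 9 14 7) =[1, 0, 2, 3, 4, 5, 12, 6, 8, 14, 10, 11, 13, 9, 7]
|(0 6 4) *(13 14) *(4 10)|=4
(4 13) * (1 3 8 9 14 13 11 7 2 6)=(1 3 8 9 14 13 4 11 7 2 6)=[0, 3, 6, 8, 11, 5, 1, 2, 9, 14, 10, 7, 12, 4, 13]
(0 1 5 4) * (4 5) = [1, 4, 2, 3, 0, 5] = (5)(0 1 4)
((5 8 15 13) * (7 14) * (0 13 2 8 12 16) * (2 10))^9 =(0 16 12 5 13)(2 8 15 10)(7 14)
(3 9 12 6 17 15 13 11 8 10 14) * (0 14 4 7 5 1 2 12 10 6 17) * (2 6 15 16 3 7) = (0 14 7 5 1 6)(2 12 17 16 3 9 10 4)(8 15 13 11) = [14, 6, 12, 9, 2, 1, 0, 5, 15, 10, 4, 8, 17, 11, 7, 13, 3, 16]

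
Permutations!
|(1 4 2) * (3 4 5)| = 5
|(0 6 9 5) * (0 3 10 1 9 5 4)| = 8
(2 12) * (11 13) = (2 12)(11 13) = [0, 1, 12, 3, 4, 5, 6, 7, 8, 9, 10, 13, 2, 11]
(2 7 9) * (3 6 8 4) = (2 7 9)(3 6 8 4) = [0, 1, 7, 6, 3, 5, 8, 9, 4, 2]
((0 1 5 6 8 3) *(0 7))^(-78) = (0 7 3 8 6 5 1)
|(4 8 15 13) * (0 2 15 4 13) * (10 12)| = 6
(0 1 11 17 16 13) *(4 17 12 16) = (0 1 11 12 16 13)(4 17) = [1, 11, 2, 3, 17, 5, 6, 7, 8, 9, 10, 12, 16, 0, 14, 15, 13, 4]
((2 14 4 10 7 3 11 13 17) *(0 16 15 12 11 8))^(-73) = (0 7 14 13 15 8 10 2 11 16 3 4 17 12)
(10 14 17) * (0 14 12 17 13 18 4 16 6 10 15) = (0 14 13 18 4 16 6 10 12 17 15) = [14, 1, 2, 3, 16, 5, 10, 7, 8, 9, 12, 11, 17, 18, 13, 0, 6, 15, 4]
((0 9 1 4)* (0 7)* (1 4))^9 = (0 9 4 7)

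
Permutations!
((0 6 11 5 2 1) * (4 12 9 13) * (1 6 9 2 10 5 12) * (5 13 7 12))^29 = (0 6 4 12 10 9 11 1 2 13 7 5)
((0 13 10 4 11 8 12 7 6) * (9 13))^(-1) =(0 6 7 12 8 11 4 10 13 9)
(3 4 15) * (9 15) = (3 4 9 15) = [0, 1, 2, 4, 9, 5, 6, 7, 8, 15, 10, 11, 12, 13, 14, 3]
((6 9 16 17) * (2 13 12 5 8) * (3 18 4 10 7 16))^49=((2 13 12 5 8)(3 18 4 10 7 16 17 6 9))^49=(2 8 5 12 13)(3 7 9 10 6 4 17 18 16)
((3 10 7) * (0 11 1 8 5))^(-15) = (11)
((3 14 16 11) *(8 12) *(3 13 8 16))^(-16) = ((3 14)(8 12 16 11 13))^(-16) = (8 13 11 16 12)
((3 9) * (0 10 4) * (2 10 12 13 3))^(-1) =(0 4 10 2 9 3 13 12)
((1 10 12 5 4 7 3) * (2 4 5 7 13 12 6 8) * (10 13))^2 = ((1 13 12 7 3)(2 4 10 6 8))^2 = (1 12 3 13 7)(2 10 8 4 6)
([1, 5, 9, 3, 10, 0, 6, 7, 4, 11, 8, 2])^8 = [5, 0, 11, 3, 8, 1, 6, 7, 10, 2, 4, 9]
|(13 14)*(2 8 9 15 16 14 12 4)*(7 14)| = |(2 8 9 15 16 7 14 13 12 4)| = 10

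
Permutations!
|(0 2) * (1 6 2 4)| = |(0 4 1 6 2)| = 5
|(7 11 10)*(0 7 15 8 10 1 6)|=|(0 7 11 1 6)(8 10 15)|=15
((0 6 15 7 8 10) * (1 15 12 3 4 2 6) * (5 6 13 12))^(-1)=(0 10 8 7 15 1)(2 4 3 12 13)(5 6)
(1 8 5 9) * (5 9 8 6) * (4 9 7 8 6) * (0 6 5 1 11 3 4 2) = (0 6 1 2)(3 4 9 11)(7 8) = [6, 2, 0, 4, 9, 5, 1, 8, 7, 11, 10, 3]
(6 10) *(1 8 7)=(1 8 7)(6 10)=[0, 8, 2, 3, 4, 5, 10, 1, 7, 9, 6]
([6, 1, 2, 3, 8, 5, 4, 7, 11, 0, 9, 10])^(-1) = (0 9 10 11 8 4 6)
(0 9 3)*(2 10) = (0 9 3)(2 10) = [9, 1, 10, 0, 4, 5, 6, 7, 8, 3, 2]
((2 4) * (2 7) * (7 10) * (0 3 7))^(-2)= ((0 3 7 2 4 10))^(-2)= (0 4 7)(2 3 10)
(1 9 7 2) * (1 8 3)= (1 9 7 2 8 3)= [0, 9, 8, 1, 4, 5, 6, 2, 3, 7]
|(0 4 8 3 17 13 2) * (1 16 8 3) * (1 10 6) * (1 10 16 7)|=|(0 4 3 17 13 2)(1 7)(6 10)(8 16)|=6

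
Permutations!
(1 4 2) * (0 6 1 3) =[6, 4, 3, 0, 2, 5, 1] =(0 6 1 4 2 3)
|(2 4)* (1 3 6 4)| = |(1 3 6 4 2)| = 5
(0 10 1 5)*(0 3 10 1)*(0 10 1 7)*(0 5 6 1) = (10)(0 7 5 3)(1 6) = [7, 6, 2, 0, 4, 3, 1, 5, 8, 9, 10]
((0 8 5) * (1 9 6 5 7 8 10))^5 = ((0 10 1 9 6 5)(7 8))^5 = (0 5 6 9 1 10)(7 8)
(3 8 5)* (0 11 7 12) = (0 11 7 12)(3 8 5) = [11, 1, 2, 8, 4, 3, 6, 12, 5, 9, 10, 7, 0]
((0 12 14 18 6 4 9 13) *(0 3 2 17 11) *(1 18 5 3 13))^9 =(0 12 14 5 3 2 17 11)(1 9 4 6 18) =((0 12 14 5 3 2 17 11)(1 18 6 4 9))^9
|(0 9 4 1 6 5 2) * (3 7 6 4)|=14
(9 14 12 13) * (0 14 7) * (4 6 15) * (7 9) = (0 14 12 13 7)(4 6 15) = [14, 1, 2, 3, 6, 5, 15, 0, 8, 9, 10, 11, 13, 7, 12, 4]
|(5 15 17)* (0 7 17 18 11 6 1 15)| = |(0 7 17 5)(1 15 18 11 6)| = 20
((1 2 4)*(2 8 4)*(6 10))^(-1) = ((1 8 4)(6 10))^(-1) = (1 4 8)(6 10)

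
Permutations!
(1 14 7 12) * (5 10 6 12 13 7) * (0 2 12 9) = (0 2 12 1 14 5 10 6 9)(7 13) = [2, 14, 12, 3, 4, 10, 9, 13, 8, 0, 6, 11, 1, 7, 5]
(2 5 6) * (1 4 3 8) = (1 4 3 8)(2 5 6) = [0, 4, 5, 8, 3, 6, 2, 7, 1]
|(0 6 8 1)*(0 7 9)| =|(0 6 8 1 7 9)| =6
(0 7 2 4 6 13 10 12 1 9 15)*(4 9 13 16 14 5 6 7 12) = (0 12 1 13 10 4 7 2 9 15)(5 6 16 14) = [12, 13, 9, 3, 7, 6, 16, 2, 8, 15, 4, 11, 1, 10, 5, 0, 14]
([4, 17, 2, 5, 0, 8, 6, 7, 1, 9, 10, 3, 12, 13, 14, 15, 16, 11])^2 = (1 11 5)(3 8 17)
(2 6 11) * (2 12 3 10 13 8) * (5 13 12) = (2 6 11 5 13 8)(3 10 12) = [0, 1, 6, 10, 4, 13, 11, 7, 2, 9, 12, 5, 3, 8]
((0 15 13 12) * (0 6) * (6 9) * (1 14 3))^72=(15)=((0 15 13 12 9 6)(1 14 3))^72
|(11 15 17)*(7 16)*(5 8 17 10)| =6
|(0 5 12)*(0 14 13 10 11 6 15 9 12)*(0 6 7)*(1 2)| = 22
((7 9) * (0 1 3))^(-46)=((0 1 3)(7 9))^(-46)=(9)(0 3 1)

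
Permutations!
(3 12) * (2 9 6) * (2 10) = (2 9 6 10)(3 12) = [0, 1, 9, 12, 4, 5, 10, 7, 8, 6, 2, 11, 3]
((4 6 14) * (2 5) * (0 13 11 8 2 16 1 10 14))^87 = (0 8 16 14)(1 4 13 2)(5 10 6 11)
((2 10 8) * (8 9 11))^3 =(2 11 10 8 9)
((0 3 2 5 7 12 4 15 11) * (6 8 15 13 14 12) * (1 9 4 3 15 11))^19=(0 4 3 6 15 13 2 8 1 14 5 11 9 12 7)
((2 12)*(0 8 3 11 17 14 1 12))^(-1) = ((0 8 3 11 17 14 1 12 2))^(-1) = (0 2 12 1 14 17 11 3 8)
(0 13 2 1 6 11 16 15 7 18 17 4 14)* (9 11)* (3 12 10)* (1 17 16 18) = [13, 6, 17, 12, 14, 5, 9, 1, 8, 11, 3, 18, 10, 2, 0, 7, 15, 4, 16] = (0 13 2 17 4 14)(1 6 9 11 18 16 15 7)(3 12 10)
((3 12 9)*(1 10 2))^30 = ((1 10 2)(3 12 9))^30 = (12)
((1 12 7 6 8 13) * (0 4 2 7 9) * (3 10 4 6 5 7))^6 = (0 9 12 1 13 8 6)(2 10)(3 4)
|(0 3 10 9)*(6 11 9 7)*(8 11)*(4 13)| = |(0 3 10 7 6 8 11 9)(4 13)| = 8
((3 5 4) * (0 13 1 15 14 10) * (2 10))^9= (0 1 14 10 13 15 2)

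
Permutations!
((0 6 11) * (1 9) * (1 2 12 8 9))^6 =(2 8)(9 12)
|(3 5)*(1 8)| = 2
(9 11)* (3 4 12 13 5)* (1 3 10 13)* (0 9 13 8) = [9, 3, 2, 4, 12, 10, 6, 7, 0, 11, 8, 13, 1, 5] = (0 9 11 13 5 10 8)(1 3 4 12)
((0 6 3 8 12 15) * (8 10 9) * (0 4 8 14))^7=((0 6 3 10 9 14)(4 8 12 15))^7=(0 6 3 10 9 14)(4 15 12 8)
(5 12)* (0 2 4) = (0 2 4)(5 12) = [2, 1, 4, 3, 0, 12, 6, 7, 8, 9, 10, 11, 5]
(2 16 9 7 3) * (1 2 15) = (1 2 16 9 7 3 15) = [0, 2, 16, 15, 4, 5, 6, 3, 8, 7, 10, 11, 12, 13, 14, 1, 9]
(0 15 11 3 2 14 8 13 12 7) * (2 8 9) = (0 15 11 3 8 13 12 7)(2 14 9) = [15, 1, 14, 8, 4, 5, 6, 0, 13, 2, 10, 3, 7, 12, 9, 11]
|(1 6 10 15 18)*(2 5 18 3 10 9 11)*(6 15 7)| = 11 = |(1 15 3 10 7 6 9 11 2 5 18)|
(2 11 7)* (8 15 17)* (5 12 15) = (2 11 7)(5 12 15 17 8) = [0, 1, 11, 3, 4, 12, 6, 2, 5, 9, 10, 7, 15, 13, 14, 17, 16, 8]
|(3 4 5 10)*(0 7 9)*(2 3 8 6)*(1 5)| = |(0 7 9)(1 5 10 8 6 2 3 4)| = 24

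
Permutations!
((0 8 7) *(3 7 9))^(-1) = (0 7 3 9 8)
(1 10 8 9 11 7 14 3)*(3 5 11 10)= (1 3)(5 11 7 14)(8 9 10)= [0, 3, 2, 1, 4, 11, 6, 14, 9, 10, 8, 7, 12, 13, 5]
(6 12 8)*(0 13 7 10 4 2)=(0 13 7 10 4 2)(6 12 8)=[13, 1, 0, 3, 2, 5, 12, 10, 6, 9, 4, 11, 8, 7]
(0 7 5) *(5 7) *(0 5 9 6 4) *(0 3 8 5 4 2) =(0 9 6 2)(3 8 5 4) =[9, 1, 0, 8, 3, 4, 2, 7, 5, 6]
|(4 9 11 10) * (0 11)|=5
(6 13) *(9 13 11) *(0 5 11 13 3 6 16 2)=(0 5 11 9 3 6 13 16 2)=[5, 1, 0, 6, 4, 11, 13, 7, 8, 3, 10, 9, 12, 16, 14, 15, 2]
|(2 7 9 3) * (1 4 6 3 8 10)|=9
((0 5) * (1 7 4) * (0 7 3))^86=(0 7 1)(3 5 4)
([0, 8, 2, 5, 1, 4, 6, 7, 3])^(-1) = [0, 4, 2, 8, 5, 3, 6, 7, 1]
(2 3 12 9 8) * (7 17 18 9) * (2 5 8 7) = (2 3 12)(5 8)(7 17 18 9) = [0, 1, 3, 12, 4, 8, 6, 17, 5, 7, 10, 11, 2, 13, 14, 15, 16, 18, 9]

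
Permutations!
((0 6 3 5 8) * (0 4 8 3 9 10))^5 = ((0 6 9 10)(3 5)(4 8))^5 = (0 6 9 10)(3 5)(4 8)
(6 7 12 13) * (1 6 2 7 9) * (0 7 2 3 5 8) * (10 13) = [7, 6, 2, 5, 4, 8, 9, 12, 0, 1, 13, 11, 10, 3] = (0 7 12 10 13 3 5 8)(1 6 9)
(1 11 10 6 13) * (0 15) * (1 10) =(0 15)(1 11)(6 13 10) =[15, 11, 2, 3, 4, 5, 13, 7, 8, 9, 6, 1, 12, 10, 14, 0]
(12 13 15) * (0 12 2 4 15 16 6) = (0 12 13 16 6)(2 4 15) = [12, 1, 4, 3, 15, 5, 0, 7, 8, 9, 10, 11, 13, 16, 14, 2, 6]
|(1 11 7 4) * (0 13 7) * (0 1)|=4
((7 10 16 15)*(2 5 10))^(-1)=((2 5 10 16 15 7))^(-1)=(2 7 15 16 10 5)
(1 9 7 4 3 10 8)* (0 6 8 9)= (0 6 8 1)(3 10 9 7 4)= [6, 0, 2, 10, 3, 5, 8, 4, 1, 7, 9]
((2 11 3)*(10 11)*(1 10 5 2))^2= (1 11)(3 10)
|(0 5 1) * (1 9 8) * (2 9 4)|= |(0 5 4 2 9 8 1)|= 7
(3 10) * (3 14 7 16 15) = [0, 1, 2, 10, 4, 5, 6, 16, 8, 9, 14, 11, 12, 13, 7, 3, 15] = (3 10 14 7 16 15)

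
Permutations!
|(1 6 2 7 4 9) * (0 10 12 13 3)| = |(0 10 12 13 3)(1 6 2 7 4 9)| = 30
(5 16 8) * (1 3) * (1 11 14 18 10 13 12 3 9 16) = [0, 9, 2, 11, 4, 1, 6, 7, 5, 16, 13, 14, 3, 12, 18, 15, 8, 17, 10] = (1 9 16 8 5)(3 11 14 18 10 13 12)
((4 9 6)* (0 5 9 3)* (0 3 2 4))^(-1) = ((0 5 9 6)(2 4))^(-1) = (0 6 9 5)(2 4)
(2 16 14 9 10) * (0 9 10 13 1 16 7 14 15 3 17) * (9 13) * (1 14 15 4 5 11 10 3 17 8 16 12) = (0 13 14 3 8 16 4 5 11 10 2 7 15 17)(1 12) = [13, 12, 7, 8, 5, 11, 6, 15, 16, 9, 2, 10, 1, 14, 3, 17, 4, 0]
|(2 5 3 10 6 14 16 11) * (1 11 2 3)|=9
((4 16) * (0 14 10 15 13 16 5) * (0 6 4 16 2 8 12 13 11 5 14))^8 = ((16)(2 8 12 13)(4 14 10 15 11 5 6))^8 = (16)(4 14 10 15 11 5 6)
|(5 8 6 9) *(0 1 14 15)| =4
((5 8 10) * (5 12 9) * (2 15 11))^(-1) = ((2 15 11)(5 8 10 12 9))^(-1) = (2 11 15)(5 9 12 10 8)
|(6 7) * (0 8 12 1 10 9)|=|(0 8 12 1 10 9)(6 7)|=6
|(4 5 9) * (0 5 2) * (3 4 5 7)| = |(0 7 3 4 2)(5 9)| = 10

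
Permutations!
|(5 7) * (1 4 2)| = 6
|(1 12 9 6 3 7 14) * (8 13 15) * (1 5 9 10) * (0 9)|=21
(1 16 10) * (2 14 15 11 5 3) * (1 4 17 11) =[0, 16, 14, 2, 17, 3, 6, 7, 8, 9, 4, 5, 12, 13, 15, 1, 10, 11] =(1 16 10 4 17 11 5 3 2 14 15)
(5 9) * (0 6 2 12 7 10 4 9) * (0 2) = (0 6)(2 12 7 10 4 9 5) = [6, 1, 12, 3, 9, 2, 0, 10, 8, 5, 4, 11, 7]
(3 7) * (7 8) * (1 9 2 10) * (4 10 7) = (1 9 2 7 3 8 4 10) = [0, 9, 7, 8, 10, 5, 6, 3, 4, 2, 1]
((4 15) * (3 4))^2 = (3 15 4)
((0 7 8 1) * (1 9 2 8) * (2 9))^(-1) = (9)(0 1 7)(2 8)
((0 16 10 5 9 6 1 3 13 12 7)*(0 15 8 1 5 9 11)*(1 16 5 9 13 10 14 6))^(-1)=(0 11 5)(1 9 6 14 16 8 15 7 12 13 10 3)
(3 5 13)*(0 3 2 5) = (0 3)(2 5 13) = [3, 1, 5, 0, 4, 13, 6, 7, 8, 9, 10, 11, 12, 2]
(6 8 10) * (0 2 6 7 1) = (0 2 6 8 10 7 1) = [2, 0, 6, 3, 4, 5, 8, 1, 10, 9, 7]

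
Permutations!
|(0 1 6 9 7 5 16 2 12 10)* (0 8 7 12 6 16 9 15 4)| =42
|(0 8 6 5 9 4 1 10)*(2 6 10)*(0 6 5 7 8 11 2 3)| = |(0 11 2 5 9 4 1 3)(6 7 8 10)| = 8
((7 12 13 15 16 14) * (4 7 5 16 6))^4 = ((4 7 12 13 15 6)(5 16 14))^4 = (4 15 12)(5 16 14)(6 13 7)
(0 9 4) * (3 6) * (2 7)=(0 9 4)(2 7)(3 6)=[9, 1, 7, 6, 0, 5, 3, 2, 8, 4]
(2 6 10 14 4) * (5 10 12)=[0, 1, 6, 3, 2, 10, 12, 7, 8, 9, 14, 11, 5, 13, 4]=(2 6 12 5 10 14 4)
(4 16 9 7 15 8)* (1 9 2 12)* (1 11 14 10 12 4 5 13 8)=(1 9 7 15)(2 4 16)(5 13 8)(10 12 11 14)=[0, 9, 4, 3, 16, 13, 6, 15, 5, 7, 12, 14, 11, 8, 10, 1, 2]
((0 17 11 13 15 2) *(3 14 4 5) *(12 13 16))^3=(0 16 15 17 12 2 11 13)(3 5 4 14)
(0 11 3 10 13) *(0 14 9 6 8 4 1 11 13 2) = (0 13 14 9 6 8 4 1 11 3 10 2) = [13, 11, 0, 10, 1, 5, 8, 7, 4, 6, 2, 3, 12, 14, 9]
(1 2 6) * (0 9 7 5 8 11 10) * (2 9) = (0 2 6 1 9 7 5 8 11 10) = [2, 9, 6, 3, 4, 8, 1, 5, 11, 7, 0, 10]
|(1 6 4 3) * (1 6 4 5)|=|(1 4 3 6 5)|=5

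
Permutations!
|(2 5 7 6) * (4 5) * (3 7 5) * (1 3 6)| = |(1 3 7)(2 4 6)| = 3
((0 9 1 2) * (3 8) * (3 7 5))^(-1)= ((0 9 1 2)(3 8 7 5))^(-1)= (0 2 1 9)(3 5 7 8)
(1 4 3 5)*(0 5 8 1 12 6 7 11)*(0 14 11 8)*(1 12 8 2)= [5, 4, 1, 0, 3, 8, 7, 2, 12, 9, 10, 14, 6, 13, 11]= (0 5 8 12 6 7 2 1 4 3)(11 14)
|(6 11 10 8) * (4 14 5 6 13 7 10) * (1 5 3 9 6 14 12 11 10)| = 30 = |(1 5 14 3 9 6 10 8 13 7)(4 12 11)|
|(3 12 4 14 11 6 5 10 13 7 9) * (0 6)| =|(0 6 5 10 13 7 9 3 12 4 14 11)| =12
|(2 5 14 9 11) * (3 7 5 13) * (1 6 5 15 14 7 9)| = |(1 6 5 7 15 14)(2 13 3 9 11)| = 30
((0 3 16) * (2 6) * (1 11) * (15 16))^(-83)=(0 3 15 16)(1 11)(2 6)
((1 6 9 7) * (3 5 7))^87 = ((1 6 9 3 5 7))^87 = (1 3)(5 6)(7 9)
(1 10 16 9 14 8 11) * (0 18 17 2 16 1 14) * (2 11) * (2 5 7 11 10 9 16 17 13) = (0 18 13 2 17 10 1 9)(5 7 11 14 8) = [18, 9, 17, 3, 4, 7, 6, 11, 5, 0, 1, 14, 12, 2, 8, 15, 16, 10, 13]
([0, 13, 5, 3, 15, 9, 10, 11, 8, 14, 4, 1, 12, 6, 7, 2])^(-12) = (15)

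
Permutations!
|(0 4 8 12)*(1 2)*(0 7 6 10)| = 14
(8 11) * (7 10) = [0, 1, 2, 3, 4, 5, 6, 10, 11, 9, 7, 8] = (7 10)(8 11)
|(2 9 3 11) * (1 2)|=|(1 2 9 3 11)|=5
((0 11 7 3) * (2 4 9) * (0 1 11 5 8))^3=((0 5 8)(1 11 7 3)(2 4 9))^3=(1 3 7 11)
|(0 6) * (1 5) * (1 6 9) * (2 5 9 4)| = 10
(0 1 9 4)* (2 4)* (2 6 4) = (0 1 9 6 4) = [1, 9, 2, 3, 0, 5, 4, 7, 8, 6]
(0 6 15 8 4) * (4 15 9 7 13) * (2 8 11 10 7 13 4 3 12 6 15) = (0 15 11 10 7 4)(2 8)(3 12 6 9 13) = [15, 1, 8, 12, 0, 5, 9, 4, 2, 13, 7, 10, 6, 3, 14, 11]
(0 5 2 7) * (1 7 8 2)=(0 5 1 7)(2 8)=[5, 7, 8, 3, 4, 1, 6, 0, 2]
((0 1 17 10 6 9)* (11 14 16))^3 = ((0 1 17 10 6 9)(11 14 16))^3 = (0 10)(1 6)(9 17)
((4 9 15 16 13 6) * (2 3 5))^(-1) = (2 5 3)(4 6 13 16 15 9)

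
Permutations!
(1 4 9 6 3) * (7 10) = (1 4 9 6 3)(7 10) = [0, 4, 2, 1, 9, 5, 3, 10, 8, 6, 7]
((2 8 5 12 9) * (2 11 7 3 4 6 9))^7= ((2 8 5 12)(3 4 6 9 11 7))^7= (2 12 5 8)(3 4 6 9 11 7)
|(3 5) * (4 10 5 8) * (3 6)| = |(3 8 4 10 5 6)| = 6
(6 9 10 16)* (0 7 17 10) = [7, 1, 2, 3, 4, 5, 9, 17, 8, 0, 16, 11, 12, 13, 14, 15, 6, 10] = (0 7 17 10 16 6 9)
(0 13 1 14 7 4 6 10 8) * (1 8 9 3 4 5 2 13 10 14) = [10, 1, 13, 4, 6, 2, 14, 5, 0, 3, 9, 11, 12, 8, 7] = (0 10 9 3 4 6 14 7 5 2 13 8)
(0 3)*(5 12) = (0 3)(5 12) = [3, 1, 2, 0, 4, 12, 6, 7, 8, 9, 10, 11, 5]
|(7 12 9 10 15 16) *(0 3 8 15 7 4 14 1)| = |(0 3 8 15 16 4 14 1)(7 12 9 10)| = 8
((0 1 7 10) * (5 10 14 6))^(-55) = (0 1 7 14 6 5 10)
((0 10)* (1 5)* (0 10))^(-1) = ((10)(1 5))^(-1) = (10)(1 5)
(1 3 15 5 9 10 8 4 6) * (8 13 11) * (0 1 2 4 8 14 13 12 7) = (0 1 3 15 5 9 10 12 7)(2 4 6)(11 14 13) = [1, 3, 4, 15, 6, 9, 2, 0, 8, 10, 12, 14, 7, 11, 13, 5]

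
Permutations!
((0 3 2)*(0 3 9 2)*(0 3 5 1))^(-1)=(0 1 5 2 9)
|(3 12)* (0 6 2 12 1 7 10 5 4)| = |(0 6 2 12 3 1 7 10 5 4)| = 10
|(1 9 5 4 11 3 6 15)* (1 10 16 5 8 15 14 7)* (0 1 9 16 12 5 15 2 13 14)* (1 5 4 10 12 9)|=17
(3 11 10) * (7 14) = (3 11 10)(7 14) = [0, 1, 2, 11, 4, 5, 6, 14, 8, 9, 3, 10, 12, 13, 7]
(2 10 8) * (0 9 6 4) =[9, 1, 10, 3, 0, 5, 4, 7, 2, 6, 8] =(0 9 6 4)(2 10 8)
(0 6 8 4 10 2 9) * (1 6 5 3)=(0 5 3 1 6 8 4 10 2 9)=[5, 6, 9, 1, 10, 3, 8, 7, 4, 0, 2]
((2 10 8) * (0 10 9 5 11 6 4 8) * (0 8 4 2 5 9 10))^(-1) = (2 6 11 5 8 10)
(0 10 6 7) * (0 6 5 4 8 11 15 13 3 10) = [0, 1, 2, 10, 8, 4, 7, 6, 11, 9, 5, 15, 12, 3, 14, 13] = (3 10 5 4 8 11 15 13)(6 7)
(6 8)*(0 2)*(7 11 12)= (0 2)(6 8)(7 11 12)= [2, 1, 0, 3, 4, 5, 8, 11, 6, 9, 10, 12, 7]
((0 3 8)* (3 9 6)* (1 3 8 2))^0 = ((0 9 6 8)(1 3 2))^0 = (9)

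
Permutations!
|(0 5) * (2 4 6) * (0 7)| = 3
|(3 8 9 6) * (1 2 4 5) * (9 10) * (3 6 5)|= |(1 2 4 3 8 10 9 5)|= 8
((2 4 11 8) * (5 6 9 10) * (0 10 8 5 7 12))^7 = ((0 10 7 12)(2 4 11 5 6 9 8))^7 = (0 12 7 10)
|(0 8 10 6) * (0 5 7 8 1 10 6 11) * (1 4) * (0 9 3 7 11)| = |(0 4 1 10)(3 7 8 6 5 11 9)| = 28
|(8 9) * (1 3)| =|(1 3)(8 9)| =2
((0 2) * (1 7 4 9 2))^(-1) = ((0 1 7 4 9 2))^(-1) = (0 2 9 4 7 1)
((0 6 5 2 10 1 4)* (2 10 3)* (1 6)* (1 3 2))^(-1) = ((0 3 1 4)(5 10 6))^(-1) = (0 4 1 3)(5 6 10)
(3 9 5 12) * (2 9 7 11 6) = (2 9 5 12 3 7 11 6) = [0, 1, 9, 7, 4, 12, 2, 11, 8, 5, 10, 6, 3]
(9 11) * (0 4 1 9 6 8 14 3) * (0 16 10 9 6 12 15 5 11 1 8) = (0 4 8 14 3 16 10 9 1 6)(5 11 12 15) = [4, 6, 2, 16, 8, 11, 0, 7, 14, 1, 9, 12, 15, 13, 3, 5, 10]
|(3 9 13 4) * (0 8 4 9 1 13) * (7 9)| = 8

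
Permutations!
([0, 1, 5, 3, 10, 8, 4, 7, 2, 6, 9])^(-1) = (2 8 5)(4 6 9 10)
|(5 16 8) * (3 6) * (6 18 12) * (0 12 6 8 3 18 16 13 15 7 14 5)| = 30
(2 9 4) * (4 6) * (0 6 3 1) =(0 6 4 2 9 3 1) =[6, 0, 9, 1, 2, 5, 4, 7, 8, 3]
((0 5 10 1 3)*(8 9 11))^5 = ((0 5 10 1 3)(8 9 11))^5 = (8 11 9)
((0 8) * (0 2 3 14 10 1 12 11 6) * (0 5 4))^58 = (0 5 11 1 14 2)(3 8 4 6 12 10)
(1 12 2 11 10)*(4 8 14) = (1 12 2 11 10)(4 8 14) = [0, 12, 11, 3, 8, 5, 6, 7, 14, 9, 1, 10, 2, 13, 4]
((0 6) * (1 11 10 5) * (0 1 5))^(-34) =(0 6 1 11 10)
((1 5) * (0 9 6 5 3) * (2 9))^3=(0 6 3 9 1 2 5)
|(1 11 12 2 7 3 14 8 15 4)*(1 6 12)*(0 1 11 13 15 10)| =|(0 1 13 15 4 6 12 2 7 3 14 8 10)| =13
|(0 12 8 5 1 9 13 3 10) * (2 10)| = 10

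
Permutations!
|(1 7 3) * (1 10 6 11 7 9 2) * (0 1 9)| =10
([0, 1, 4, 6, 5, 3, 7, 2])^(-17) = [0, 1, 4, 6, 5, 3, 7, 2]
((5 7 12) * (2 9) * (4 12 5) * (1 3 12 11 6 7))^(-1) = (1 5 7 6 11 4 12 3)(2 9)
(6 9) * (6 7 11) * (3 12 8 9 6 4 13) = (3 12 8 9 7 11 4 13) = [0, 1, 2, 12, 13, 5, 6, 11, 9, 7, 10, 4, 8, 3]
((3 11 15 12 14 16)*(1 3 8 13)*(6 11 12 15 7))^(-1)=(1 13 8 16 14 12 3)(6 7 11)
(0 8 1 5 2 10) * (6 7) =(0 8 1 5 2 10)(6 7) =[8, 5, 10, 3, 4, 2, 7, 6, 1, 9, 0]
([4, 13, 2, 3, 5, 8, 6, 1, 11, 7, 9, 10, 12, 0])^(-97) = [8, 4, 2, 3, 11, 10, 6, 0, 9, 13, 1, 7, 12, 5]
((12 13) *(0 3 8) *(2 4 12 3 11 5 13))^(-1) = ((0 11 5 13 3 8)(2 4 12))^(-1) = (0 8 3 13 5 11)(2 12 4)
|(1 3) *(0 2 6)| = 6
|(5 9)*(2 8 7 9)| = 5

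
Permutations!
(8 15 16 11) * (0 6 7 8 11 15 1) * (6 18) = (0 18 6 7 8 1)(15 16) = [18, 0, 2, 3, 4, 5, 7, 8, 1, 9, 10, 11, 12, 13, 14, 16, 15, 17, 6]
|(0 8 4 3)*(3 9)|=5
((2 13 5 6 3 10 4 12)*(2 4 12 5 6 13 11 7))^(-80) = ((2 11 7)(3 10 12 4 5 13 6))^(-80) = (2 11 7)(3 5 10 13 12 6 4)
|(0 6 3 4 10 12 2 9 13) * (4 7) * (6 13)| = 8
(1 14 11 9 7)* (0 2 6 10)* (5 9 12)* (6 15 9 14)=[2, 6, 15, 3, 4, 14, 10, 1, 8, 7, 0, 12, 5, 13, 11, 9]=(0 2 15 9 7 1 6 10)(5 14 11 12)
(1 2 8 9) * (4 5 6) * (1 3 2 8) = (1 8 9 3 2)(4 5 6) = [0, 8, 1, 2, 5, 6, 4, 7, 9, 3]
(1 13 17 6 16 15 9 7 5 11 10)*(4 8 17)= [0, 13, 2, 3, 8, 11, 16, 5, 17, 7, 1, 10, 12, 4, 14, 9, 15, 6]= (1 13 4 8 17 6 16 15 9 7 5 11 10)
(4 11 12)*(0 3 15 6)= (0 3 15 6)(4 11 12)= [3, 1, 2, 15, 11, 5, 0, 7, 8, 9, 10, 12, 4, 13, 14, 6]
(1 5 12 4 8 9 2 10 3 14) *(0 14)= (0 14 1 5 12 4 8 9 2 10 3)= [14, 5, 10, 0, 8, 12, 6, 7, 9, 2, 3, 11, 4, 13, 1]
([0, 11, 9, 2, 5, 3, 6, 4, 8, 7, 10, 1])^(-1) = [0, 11, 3, 5, 7, 4, 6, 9, 8, 2, 10, 1]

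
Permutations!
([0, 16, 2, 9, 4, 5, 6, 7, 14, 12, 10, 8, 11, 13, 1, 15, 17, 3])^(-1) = [0, 14, 2, 17, 4, 5, 6, 7, 11, 3, 10, 12, 9, 13, 8, 15, 1, 16]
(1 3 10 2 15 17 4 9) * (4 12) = (1 3 10 2 15 17 12 4 9) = [0, 3, 15, 10, 9, 5, 6, 7, 8, 1, 2, 11, 4, 13, 14, 17, 16, 12]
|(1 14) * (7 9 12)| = |(1 14)(7 9 12)| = 6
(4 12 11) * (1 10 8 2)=(1 10 8 2)(4 12 11)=[0, 10, 1, 3, 12, 5, 6, 7, 2, 9, 8, 4, 11]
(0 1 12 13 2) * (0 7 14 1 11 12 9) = (0 11 12 13 2 7 14 1 9) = [11, 9, 7, 3, 4, 5, 6, 14, 8, 0, 10, 12, 13, 2, 1]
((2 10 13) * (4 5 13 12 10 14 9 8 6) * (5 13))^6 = (2 13 4 6 8 9 14)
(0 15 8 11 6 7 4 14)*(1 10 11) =(0 15 8 1 10 11 6 7 4 14) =[15, 10, 2, 3, 14, 5, 7, 4, 1, 9, 11, 6, 12, 13, 0, 8]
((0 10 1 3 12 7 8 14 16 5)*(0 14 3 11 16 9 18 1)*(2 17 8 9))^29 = ((0 10)(1 11 16 5 14 2 17 8 3 12 7 9 18))^29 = (0 10)(1 5 17 12 18 16 2 3 9 11 14 8 7)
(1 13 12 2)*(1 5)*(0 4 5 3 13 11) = (0 4 5 1 11)(2 3 13 12) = [4, 11, 3, 13, 5, 1, 6, 7, 8, 9, 10, 0, 2, 12]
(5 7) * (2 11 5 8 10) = [0, 1, 11, 3, 4, 7, 6, 8, 10, 9, 2, 5] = (2 11 5 7 8 10)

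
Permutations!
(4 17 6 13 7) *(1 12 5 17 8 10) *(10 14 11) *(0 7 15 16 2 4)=(0 7)(1 12 5 17 6 13 15 16 2 4 8 14 11 10)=[7, 12, 4, 3, 8, 17, 13, 0, 14, 9, 1, 10, 5, 15, 11, 16, 2, 6]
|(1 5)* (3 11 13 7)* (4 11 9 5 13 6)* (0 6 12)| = |(0 6 4 11 12)(1 13 7 3 9 5)| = 30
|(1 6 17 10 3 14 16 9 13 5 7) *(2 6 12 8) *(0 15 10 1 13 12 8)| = 120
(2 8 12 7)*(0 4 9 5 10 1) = [4, 0, 8, 3, 9, 10, 6, 2, 12, 5, 1, 11, 7] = (0 4 9 5 10 1)(2 8 12 7)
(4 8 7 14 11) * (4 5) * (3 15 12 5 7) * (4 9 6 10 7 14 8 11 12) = (3 15 4 11 14 12 5 9 6 10 7 8) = [0, 1, 2, 15, 11, 9, 10, 8, 3, 6, 7, 14, 5, 13, 12, 4]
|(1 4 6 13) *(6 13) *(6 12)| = 6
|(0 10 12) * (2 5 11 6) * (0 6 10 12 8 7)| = 9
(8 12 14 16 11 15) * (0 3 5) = [3, 1, 2, 5, 4, 0, 6, 7, 12, 9, 10, 15, 14, 13, 16, 8, 11] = (0 3 5)(8 12 14 16 11 15)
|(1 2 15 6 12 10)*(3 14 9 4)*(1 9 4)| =21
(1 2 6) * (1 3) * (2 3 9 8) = (1 3)(2 6 9 8) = [0, 3, 6, 1, 4, 5, 9, 7, 2, 8]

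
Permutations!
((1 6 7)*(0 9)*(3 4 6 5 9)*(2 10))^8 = ((0 3 4 6 7 1 5 9)(2 10))^8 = (10)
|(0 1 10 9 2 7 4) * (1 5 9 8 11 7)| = |(0 5 9 2 1 10 8 11 7 4)| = 10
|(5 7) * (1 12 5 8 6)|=|(1 12 5 7 8 6)|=6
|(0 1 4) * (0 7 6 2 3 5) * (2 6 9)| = 8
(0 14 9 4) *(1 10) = (0 14 9 4)(1 10) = [14, 10, 2, 3, 0, 5, 6, 7, 8, 4, 1, 11, 12, 13, 9]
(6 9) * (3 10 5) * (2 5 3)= (2 5)(3 10)(6 9)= [0, 1, 5, 10, 4, 2, 9, 7, 8, 6, 3]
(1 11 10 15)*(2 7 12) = (1 11 10 15)(2 7 12) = [0, 11, 7, 3, 4, 5, 6, 12, 8, 9, 15, 10, 2, 13, 14, 1]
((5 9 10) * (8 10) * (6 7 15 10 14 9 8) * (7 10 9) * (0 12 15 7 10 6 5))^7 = ((0 12 15 9 5 8 14 10))^7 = (0 10 14 8 5 9 15 12)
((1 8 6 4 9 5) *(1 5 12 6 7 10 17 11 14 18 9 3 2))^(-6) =(1 9 7 6 17 3 14)(2 18 8 12 10 4 11)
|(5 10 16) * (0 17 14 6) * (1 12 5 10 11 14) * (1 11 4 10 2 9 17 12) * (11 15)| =13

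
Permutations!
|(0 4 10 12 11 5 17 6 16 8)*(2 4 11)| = |(0 11 5 17 6 16 8)(2 4 10 12)| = 28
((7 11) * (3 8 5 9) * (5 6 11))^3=(3 11 9 6 5 8 7)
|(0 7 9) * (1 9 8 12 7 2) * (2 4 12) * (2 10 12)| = 20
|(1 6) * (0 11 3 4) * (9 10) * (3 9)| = 6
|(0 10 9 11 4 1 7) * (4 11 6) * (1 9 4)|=7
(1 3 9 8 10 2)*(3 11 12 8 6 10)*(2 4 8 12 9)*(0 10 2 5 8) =(12)(0 10 4)(1 11 9 6 2)(3 5 8) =[10, 11, 1, 5, 0, 8, 2, 7, 3, 6, 4, 9, 12]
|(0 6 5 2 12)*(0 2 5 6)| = |(2 12)| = 2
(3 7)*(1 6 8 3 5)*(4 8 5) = (1 6 5)(3 7 4 8) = [0, 6, 2, 7, 8, 1, 5, 4, 3]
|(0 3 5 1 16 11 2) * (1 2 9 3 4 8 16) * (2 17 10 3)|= |(0 4 8 16 11 9 2)(3 5 17 10)|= 28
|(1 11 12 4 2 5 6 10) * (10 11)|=6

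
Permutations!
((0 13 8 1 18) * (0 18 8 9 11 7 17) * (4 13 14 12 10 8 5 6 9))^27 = (18)(0 10 5 11)(1 9 17 12)(4 13)(6 7 14 8)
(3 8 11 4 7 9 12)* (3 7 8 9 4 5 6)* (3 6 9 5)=[0, 1, 2, 5, 8, 9, 6, 4, 11, 12, 10, 3, 7]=(3 5 9 12 7 4 8 11)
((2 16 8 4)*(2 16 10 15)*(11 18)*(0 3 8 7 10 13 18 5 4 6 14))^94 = ((0 3 8 6 14)(2 13 18 11 5 4 16 7 10 15))^94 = (0 14 6 8 3)(2 5 10 18 16)(4 15 11 7 13)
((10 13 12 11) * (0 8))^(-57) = (0 8)(10 11 12 13)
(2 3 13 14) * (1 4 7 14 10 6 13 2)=[0, 4, 3, 2, 7, 5, 13, 14, 8, 9, 6, 11, 12, 10, 1]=(1 4 7 14)(2 3)(6 13 10)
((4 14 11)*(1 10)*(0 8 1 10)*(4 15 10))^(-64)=((0 8 1)(4 14 11 15 10))^(-64)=(0 1 8)(4 14 11 15 10)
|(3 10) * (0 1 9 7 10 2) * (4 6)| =14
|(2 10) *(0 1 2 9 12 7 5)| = 8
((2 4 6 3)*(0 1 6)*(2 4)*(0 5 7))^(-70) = ((0 1 6 3 4 5 7))^(-70) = (7)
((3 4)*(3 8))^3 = (8) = ((3 4 8))^3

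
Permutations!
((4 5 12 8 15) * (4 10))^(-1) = (4 10 15 8 12 5)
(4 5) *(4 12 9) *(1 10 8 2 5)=(1 10 8 2 5 12 9 4)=[0, 10, 5, 3, 1, 12, 6, 7, 2, 4, 8, 11, 9]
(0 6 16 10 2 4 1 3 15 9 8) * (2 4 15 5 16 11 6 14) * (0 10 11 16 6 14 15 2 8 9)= [15, 3, 2, 5, 1, 6, 16, 7, 10, 9, 4, 14, 12, 13, 8, 0, 11]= (0 15)(1 3 5 6 16 11 14 8 10 4)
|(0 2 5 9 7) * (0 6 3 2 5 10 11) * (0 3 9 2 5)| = 15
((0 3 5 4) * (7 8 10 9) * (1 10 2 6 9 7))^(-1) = (0 4 5 3)(1 9 6 2 8 7 10)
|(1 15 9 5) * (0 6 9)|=6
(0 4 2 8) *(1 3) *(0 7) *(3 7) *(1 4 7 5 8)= [7, 5, 1, 4, 2, 8, 6, 0, 3]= (0 7)(1 5 8 3 4 2)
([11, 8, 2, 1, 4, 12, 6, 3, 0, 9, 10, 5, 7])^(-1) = [8, 3, 2, 7, 4, 11, 6, 12, 1, 9, 10, 0, 5]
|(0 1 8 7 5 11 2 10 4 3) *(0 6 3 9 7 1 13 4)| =18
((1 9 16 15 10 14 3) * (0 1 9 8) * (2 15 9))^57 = (2 10 3 15 14)(9 16)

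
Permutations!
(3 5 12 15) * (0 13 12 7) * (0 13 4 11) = [4, 1, 2, 5, 11, 7, 6, 13, 8, 9, 10, 0, 15, 12, 14, 3] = (0 4 11)(3 5 7 13 12 15)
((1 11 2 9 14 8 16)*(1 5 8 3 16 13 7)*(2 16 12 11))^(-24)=(16)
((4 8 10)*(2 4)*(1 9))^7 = ((1 9)(2 4 8 10))^7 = (1 9)(2 10 8 4)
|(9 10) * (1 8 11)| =|(1 8 11)(9 10)| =6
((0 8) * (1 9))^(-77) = ((0 8)(1 9))^(-77) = (0 8)(1 9)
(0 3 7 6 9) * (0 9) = (9)(0 3 7 6) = [3, 1, 2, 7, 4, 5, 0, 6, 8, 9]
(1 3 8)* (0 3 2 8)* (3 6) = [6, 2, 8, 0, 4, 5, 3, 7, 1] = (0 6 3)(1 2 8)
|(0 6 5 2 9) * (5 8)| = |(0 6 8 5 2 9)| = 6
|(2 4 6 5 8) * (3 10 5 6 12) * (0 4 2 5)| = 10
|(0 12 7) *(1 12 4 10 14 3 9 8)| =|(0 4 10 14 3 9 8 1 12 7)| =10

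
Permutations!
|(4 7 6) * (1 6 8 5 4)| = 4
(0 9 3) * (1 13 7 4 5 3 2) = (0 9 2 1 13 7 4 5 3) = [9, 13, 1, 0, 5, 3, 6, 4, 8, 2, 10, 11, 12, 7]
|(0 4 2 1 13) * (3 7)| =10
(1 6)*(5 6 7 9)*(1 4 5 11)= (1 7 9 11)(4 5 6)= [0, 7, 2, 3, 5, 6, 4, 9, 8, 11, 10, 1]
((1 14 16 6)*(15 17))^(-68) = ((1 14 16 6)(15 17))^(-68) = (17)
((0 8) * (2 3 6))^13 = (0 8)(2 3 6)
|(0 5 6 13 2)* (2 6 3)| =4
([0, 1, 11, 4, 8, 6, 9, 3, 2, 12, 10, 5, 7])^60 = (12)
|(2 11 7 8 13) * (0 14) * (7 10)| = |(0 14)(2 11 10 7 8 13)| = 6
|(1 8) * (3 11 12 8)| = 5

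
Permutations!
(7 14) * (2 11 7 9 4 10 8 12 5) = (2 11 7 14 9 4 10 8 12 5) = [0, 1, 11, 3, 10, 2, 6, 14, 12, 4, 8, 7, 5, 13, 9]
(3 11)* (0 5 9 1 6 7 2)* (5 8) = (0 8 5 9 1 6 7 2)(3 11) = [8, 6, 0, 11, 4, 9, 7, 2, 5, 1, 10, 3]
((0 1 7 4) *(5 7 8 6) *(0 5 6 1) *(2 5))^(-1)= (1 8)(2 4 7 5)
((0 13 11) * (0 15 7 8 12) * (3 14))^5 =((0 13 11 15 7 8 12)(3 14))^5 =(0 8 15 13 12 7 11)(3 14)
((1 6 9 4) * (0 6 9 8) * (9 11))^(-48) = (11)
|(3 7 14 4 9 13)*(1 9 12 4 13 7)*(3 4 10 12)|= |(1 9 7 14 13 4 3)(10 12)|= 14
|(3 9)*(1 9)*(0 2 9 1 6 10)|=|(0 2 9 3 6 10)|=6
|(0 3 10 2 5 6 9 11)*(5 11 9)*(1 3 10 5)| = 4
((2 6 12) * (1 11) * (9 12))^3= (1 11)(2 12 9 6)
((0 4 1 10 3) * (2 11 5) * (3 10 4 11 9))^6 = ((0 11 5 2 9 3)(1 4))^6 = (11)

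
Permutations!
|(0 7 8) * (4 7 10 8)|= |(0 10 8)(4 7)|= 6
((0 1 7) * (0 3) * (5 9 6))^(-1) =((0 1 7 3)(5 9 6))^(-1) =(0 3 7 1)(5 6 9)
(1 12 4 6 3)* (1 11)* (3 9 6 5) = [0, 12, 2, 11, 5, 3, 9, 7, 8, 6, 10, 1, 4] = (1 12 4 5 3 11)(6 9)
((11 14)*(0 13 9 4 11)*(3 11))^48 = (0 14 11 3 4 9 13)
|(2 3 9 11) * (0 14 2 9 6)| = |(0 14 2 3 6)(9 11)| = 10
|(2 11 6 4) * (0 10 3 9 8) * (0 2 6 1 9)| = 30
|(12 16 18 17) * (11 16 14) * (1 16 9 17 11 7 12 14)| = |(1 16 18 11 9 17 14 7 12)| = 9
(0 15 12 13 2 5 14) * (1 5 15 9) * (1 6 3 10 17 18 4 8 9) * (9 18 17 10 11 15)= (0 1 5 14)(2 9 6 3 11 15 12 13)(4 8 18)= [1, 5, 9, 11, 8, 14, 3, 7, 18, 6, 10, 15, 13, 2, 0, 12, 16, 17, 4]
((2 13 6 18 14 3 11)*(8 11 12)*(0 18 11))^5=(0 8 12 3 14 18)(2 13 6 11)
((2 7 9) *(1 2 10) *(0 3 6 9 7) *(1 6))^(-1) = (0 2 1 3)(6 10 9)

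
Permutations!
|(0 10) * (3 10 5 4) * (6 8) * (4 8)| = 7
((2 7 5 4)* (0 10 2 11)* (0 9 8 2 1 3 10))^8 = (1 10 3)(2 7 5 4 11 9 8)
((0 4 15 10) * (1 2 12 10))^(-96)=(0 15 2 10 4 1 12)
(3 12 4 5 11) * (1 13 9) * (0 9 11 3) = (0 9 1 13 11)(3 12 4 5) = [9, 13, 2, 12, 5, 3, 6, 7, 8, 1, 10, 0, 4, 11]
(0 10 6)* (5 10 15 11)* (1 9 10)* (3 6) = (0 15 11 5 1 9 10 3 6) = [15, 9, 2, 6, 4, 1, 0, 7, 8, 10, 3, 5, 12, 13, 14, 11]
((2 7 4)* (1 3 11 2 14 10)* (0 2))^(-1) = ((0 2 7 4 14 10 1 3 11))^(-1) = (0 11 3 1 10 14 4 7 2)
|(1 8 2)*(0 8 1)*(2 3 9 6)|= 6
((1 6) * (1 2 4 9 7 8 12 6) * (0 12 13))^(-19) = (0 13 8 7 9 4 2 6 12)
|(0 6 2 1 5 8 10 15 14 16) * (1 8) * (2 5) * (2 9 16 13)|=|(0 6 5 1 9 16)(2 8 10 15 14 13)|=6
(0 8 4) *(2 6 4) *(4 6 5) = (0 8 2 5 4) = [8, 1, 5, 3, 0, 4, 6, 7, 2]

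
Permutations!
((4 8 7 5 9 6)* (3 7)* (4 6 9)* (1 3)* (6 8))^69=(9)(1 8 6 4 5 7 3)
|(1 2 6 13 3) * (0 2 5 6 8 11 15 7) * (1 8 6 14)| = |(0 2 6 13 3 8 11 15 7)(1 5 14)| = 9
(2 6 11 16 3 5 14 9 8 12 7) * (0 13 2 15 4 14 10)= (0 13 2 6 11 16 3 5 10)(4 14 9 8 12 7 15)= [13, 1, 6, 5, 14, 10, 11, 15, 12, 8, 0, 16, 7, 2, 9, 4, 3]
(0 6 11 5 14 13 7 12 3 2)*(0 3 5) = (0 6 11)(2 3)(5 14 13 7 12) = [6, 1, 3, 2, 4, 14, 11, 12, 8, 9, 10, 0, 5, 7, 13]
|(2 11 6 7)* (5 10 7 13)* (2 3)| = 8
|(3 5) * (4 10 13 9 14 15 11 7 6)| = 18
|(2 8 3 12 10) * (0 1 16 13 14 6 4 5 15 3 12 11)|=|(0 1 16 13 14 6 4 5 15 3 11)(2 8 12 10)|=44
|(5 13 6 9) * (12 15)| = |(5 13 6 9)(12 15)| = 4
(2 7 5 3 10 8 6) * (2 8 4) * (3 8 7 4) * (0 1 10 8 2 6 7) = (0 1 10 3 8 7 5 2 4 6) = [1, 10, 4, 8, 6, 2, 0, 5, 7, 9, 3]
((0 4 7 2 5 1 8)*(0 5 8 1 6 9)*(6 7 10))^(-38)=(0 10 9 4 6)(2 5)(7 8)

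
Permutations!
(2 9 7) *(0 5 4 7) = (0 5 4 7 2 9) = [5, 1, 9, 3, 7, 4, 6, 2, 8, 0]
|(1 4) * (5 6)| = 2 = |(1 4)(5 6)|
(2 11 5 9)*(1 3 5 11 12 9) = [0, 3, 12, 5, 4, 1, 6, 7, 8, 2, 10, 11, 9] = (1 3 5)(2 12 9)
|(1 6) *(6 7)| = |(1 7 6)| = 3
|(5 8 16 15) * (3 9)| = |(3 9)(5 8 16 15)| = 4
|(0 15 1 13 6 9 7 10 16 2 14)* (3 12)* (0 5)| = 12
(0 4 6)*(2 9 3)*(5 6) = [4, 1, 9, 2, 5, 6, 0, 7, 8, 3] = (0 4 5 6)(2 9 3)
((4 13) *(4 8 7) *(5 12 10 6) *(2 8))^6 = (2 8 7 4 13)(5 10)(6 12)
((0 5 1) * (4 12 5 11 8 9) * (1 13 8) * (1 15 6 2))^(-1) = ((0 11 15 6 2 1)(4 12 5 13 8 9))^(-1) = (0 1 2 6 15 11)(4 9 8 13 5 12)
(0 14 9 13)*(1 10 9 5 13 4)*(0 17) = (0 14 5 13 17)(1 10 9 4) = [14, 10, 2, 3, 1, 13, 6, 7, 8, 4, 9, 11, 12, 17, 5, 15, 16, 0]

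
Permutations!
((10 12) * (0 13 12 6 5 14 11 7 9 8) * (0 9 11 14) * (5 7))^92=(14)(0 6)(5 10)(7 13)(11 12)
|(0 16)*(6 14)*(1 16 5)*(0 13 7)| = 6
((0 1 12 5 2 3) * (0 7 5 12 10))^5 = (12)(0 10 1)(2 3 7 5)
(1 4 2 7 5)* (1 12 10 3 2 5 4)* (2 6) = (2 7 4 5 12 10 3 6) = [0, 1, 7, 6, 5, 12, 2, 4, 8, 9, 3, 11, 10]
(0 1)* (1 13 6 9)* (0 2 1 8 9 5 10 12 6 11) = [13, 2, 1, 3, 4, 10, 5, 7, 9, 8, 12, 0, 6, 11] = (0 13 11)(1 2)(5 10 12 6)(8 9)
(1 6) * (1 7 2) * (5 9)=(1 6 7 2)(5 9)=[0, 6, 1, 3, 4, 9, 7, 2, 8, 5]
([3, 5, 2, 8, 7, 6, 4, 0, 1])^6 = [4, 3, 2, 7, 5, 8, 1, 6, 0]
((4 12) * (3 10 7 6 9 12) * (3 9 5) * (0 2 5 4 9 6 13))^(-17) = (0 10 2 7 5 13 3)(4 6)(9 12)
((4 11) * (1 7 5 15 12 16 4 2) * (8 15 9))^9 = (1 11 16 15 9 7 2 4 12 8 5)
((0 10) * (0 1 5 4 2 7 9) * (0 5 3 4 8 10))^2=(1 4 7 5 10 3 2 9 8)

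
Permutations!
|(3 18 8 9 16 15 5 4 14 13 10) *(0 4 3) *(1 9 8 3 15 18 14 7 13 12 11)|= 40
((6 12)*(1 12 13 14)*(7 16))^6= ((1 12 6 13 14)(7 16))^6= (16)(1 12 6 13 14)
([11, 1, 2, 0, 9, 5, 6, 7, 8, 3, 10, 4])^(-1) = [3, 1, 2, 9, 11, 5, 6, 7, 8, 4, 10, 0]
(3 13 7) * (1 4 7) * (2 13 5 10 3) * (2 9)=[0, 4, 13, 5, 7, 10, 6, 9, 8, 2, 3, 11, 12, 1]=(1 4 7 9 2 13)(3 5 10)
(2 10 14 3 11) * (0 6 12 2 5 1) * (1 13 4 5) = (0 6 12 2 10 14 3 11 1)(4 5 13) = [6, 0, 10, 11, 5, 13, 12, 7, 8, 9, 14, 1, 2, 4, 3]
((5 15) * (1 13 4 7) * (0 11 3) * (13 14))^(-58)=((0 11 3)(1 14 13 4 7)(5 15))^(-58)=(15)(0 3 11)(1 13 7 14 4)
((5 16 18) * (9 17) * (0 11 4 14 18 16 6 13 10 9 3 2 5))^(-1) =((0 11 4 14 18)(2 5 6 13 10 9 17 3))^(-1) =(0 18 14 4 11)(2 3 17 9 10 13 6 5)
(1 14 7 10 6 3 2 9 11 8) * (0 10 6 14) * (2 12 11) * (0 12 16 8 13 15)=(0 10 14 7 6 3 16 8 1 12 11 13 15)(2 9)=[10, 12, 9, 16, 4, 5, 3, 6, 1, 2, 14, 13, 11, 15, 7, 0, 8]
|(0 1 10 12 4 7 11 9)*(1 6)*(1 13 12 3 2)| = |(0 6 13 12 4 7 11 9)(1 10 3 2)| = 8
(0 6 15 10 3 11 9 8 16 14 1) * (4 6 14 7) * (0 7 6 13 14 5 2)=(0 5 2)(1 7 4 13 14)(3 11 9 8 16 6 15 10)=[5, 7, 0, 11, 13, 2, 15, 4, 16, 8, 3, 9, 12, 14, 1, 10, 6]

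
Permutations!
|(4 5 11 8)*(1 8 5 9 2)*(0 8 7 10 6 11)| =11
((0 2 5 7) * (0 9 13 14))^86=(0 5 9 14 2 7 13)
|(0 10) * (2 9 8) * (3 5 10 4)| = |(0 4 3 5 10)(2 9 8)| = 15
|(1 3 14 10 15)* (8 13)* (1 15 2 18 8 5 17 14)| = |(1 3)(2 18 8 13 5 17 14 10)| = 8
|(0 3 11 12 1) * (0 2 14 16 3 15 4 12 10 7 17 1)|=|(0 15 4 12)(1 2 14 16 3 11 10 7 17)|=36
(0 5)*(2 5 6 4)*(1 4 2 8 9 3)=(0 6 2 5)(1 4 8 9 3)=[6, 4, 5, 1, 8, 0, 2, 7, 9, 3]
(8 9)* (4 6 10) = (4 6 10)(8 9) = [0, 1, 2, 3, 6, 5, 10, 7, 9, 8, 4]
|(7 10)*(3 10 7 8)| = |(3 10 8)| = 3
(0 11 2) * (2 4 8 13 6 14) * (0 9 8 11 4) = [4, 1, 9, 3, 11, 5, 14, 7, 13, 8, 10, 0, 12, 6, 2] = (0 4 11)(2 9 8 13 6 14)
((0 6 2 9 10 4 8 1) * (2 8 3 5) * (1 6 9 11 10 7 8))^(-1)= (0 1 6 8 7 9)(2 5 3 4 10 11)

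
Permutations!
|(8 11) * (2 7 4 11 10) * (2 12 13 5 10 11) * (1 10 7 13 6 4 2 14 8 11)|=28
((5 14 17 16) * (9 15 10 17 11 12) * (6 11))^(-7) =(5 11 15 16 6 9 17 14 12 10)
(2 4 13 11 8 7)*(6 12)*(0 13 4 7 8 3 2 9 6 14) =(0 13 11 3 2 7 9 6 12 14) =[13, 1, 7, 2, 4, 5, 12, 9, 8, 6, 10, 3, 14, 11, 0]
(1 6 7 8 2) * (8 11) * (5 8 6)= (1 5 8 2)(6 7 11)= [0, 5, 1, 3, 4, 8, 7, 11, 2, 9, 10, 6]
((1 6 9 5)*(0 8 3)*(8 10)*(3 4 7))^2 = (0 8 7)(1 9)(3 10 4)(5 6)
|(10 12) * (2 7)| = |(2 7)(10 12)| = 2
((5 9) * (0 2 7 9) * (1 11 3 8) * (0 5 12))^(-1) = (0 12 9 7 2)(1 8 3 11)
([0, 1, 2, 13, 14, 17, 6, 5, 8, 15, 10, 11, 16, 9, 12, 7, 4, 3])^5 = [0, 1, 2, 5, 14, 15, 6, 9, 8, 3, 10, 11, 16, 17, 12, 13, 4, 7]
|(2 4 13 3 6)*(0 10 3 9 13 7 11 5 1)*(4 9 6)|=8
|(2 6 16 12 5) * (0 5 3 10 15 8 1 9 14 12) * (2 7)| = |(0 5 7 2 6 16)(1 9 14 12 3 10 15 8)| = 24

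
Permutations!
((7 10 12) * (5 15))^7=(5 15)(7 10 12)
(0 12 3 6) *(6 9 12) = (0 6)(3 9 12) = [6, 1, 2, 9, 4, 5, 0, 7, 8, 12, 10, 11, 3]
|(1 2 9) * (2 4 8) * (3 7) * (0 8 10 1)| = |(0 8 2 9)(1 4 10)(3 7)| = 12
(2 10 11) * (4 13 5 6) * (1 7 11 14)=(1 7 11 2 10 14)(4 13 5 6)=[0, 7, 10, 3, 13, 6, 4, 11, 8, 9, 14, 2, 12, 5, 1]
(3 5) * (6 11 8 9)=(3 5)(6 11 8 9)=[0, 1, 2, 5, 4, 3, 11, 7, 9, 6, 10, 8]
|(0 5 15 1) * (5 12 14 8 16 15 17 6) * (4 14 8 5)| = 30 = |(0 12 8 16 15 1)(4 14 5 17 6)|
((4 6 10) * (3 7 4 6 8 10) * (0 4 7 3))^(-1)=((0 4 8 10 6))^(-1)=(0 6 10 8 4)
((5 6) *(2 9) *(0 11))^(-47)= (0 11)(2 9)(5 6)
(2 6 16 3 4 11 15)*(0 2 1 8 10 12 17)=(0 2 6 16 3 4 11 15 1 8 10 12 17)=[2, 8, 6, 4, 11, 5, 16, 7, 10, 9, 12, 15, 17, 13, 14, 1, 3, 0]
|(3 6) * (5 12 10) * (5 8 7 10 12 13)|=6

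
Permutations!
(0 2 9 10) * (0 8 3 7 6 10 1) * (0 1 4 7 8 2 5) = (0 5)(2 9 4 7 6 10)(3 8) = [5, 1, 9, 8, 7, 0, 10, 6, 3, 4, 2]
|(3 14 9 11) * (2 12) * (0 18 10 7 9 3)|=|(0 18 10 7 9 11)(2 12)(3 14)|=6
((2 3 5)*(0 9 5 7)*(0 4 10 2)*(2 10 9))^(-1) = (10)(0 5 9 4 7 3 2)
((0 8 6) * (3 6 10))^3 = ((0 8 10 3 6))^3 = (0 3 8 6 10)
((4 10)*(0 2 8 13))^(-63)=((0 2 8 13)(4 10))^(-63)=(0 2 8 13)(4 10)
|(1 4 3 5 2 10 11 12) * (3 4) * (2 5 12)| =3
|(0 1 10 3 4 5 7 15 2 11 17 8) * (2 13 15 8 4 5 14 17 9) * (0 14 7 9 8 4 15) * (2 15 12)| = 24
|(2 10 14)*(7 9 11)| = 3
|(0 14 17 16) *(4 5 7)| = |(0 14 17 16)(4 5 7)| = 12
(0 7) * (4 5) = (0 7)(4 5) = [7, 1, 2, 3, 5, 4, 6, 0]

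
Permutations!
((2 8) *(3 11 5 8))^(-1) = ((2 3 11 5 8))^(-1) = (2 8 5 11 3)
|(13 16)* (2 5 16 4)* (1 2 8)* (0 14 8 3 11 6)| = 12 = |(0 14 8 1 2 5 16 13 4 3 11 6)|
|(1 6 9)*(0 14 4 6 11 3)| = 8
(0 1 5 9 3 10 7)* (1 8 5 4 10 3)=(0 8 5 9 1 4 10 7)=[8, 4, 2, 3, 10, 9, 6, 0, 5, 1, 7]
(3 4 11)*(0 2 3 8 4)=(0 2 3)(4 11 8)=[2, 1, 3, 0, 11, 5, 6, 7, 4, 9, 10, 8]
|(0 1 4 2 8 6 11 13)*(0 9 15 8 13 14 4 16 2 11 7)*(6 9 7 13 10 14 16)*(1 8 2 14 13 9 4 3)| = 15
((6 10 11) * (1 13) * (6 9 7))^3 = ((1 13)(6 10 11 9 7))^3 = (1 13)(6 9 10 7 11)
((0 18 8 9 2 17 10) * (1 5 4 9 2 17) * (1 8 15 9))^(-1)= ((0 18 15 9 17 10)(1 5 4)(2 8))^(-1)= (0 10 17 9 15 18)(1 4 5)(2 8)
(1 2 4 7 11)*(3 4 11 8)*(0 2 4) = [2, 4, 11, 0, 7, 5, 6, 8, 3, 9, 10, 1] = (0 2 11 1 4 7 8 3)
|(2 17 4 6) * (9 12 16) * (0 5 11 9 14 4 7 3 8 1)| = 15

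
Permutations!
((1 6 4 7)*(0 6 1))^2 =(0 4)(6 7)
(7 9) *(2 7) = [0, 1, 7, 3, 4, 5, 6, 9, 8, 2] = (2 7 9)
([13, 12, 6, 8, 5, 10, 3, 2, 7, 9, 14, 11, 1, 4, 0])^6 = (14)(2 6 3 8 7)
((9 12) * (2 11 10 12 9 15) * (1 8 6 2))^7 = (1 15 12 10 11 2 6 8)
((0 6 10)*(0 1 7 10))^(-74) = ((0 6)(1 7 10))^(-74) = (1 7 10)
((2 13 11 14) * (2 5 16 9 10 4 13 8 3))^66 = ((2 8 3)(4 13 11 14 5 16 9 10))^66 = (4 11 5 9)(10 13 14 16)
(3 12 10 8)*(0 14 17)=(0 14 17)(3 12 10 8)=[14, 1, 2, 12, 4, 5, 6, 7, 3, 9, 8, 11, 10, 13, 17, 15, 16, 0]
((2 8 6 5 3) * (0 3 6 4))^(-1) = (0 4 8 2 3)(5 6)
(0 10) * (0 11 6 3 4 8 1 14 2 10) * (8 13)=[0, 14, 10, 4, 13, 5, 3, 7, 1, 9, 11, 6, 12, 8, 2]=(1 14 2 10 11 6 3 4 13 8)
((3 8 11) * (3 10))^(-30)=(3 11)(8 10)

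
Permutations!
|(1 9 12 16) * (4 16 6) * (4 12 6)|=|(1 9 6 12 4 16)|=6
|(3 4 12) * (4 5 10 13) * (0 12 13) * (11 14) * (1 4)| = 30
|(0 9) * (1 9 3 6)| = |(0 3 6 1 9)| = 5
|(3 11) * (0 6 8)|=6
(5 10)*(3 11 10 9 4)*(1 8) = (1 8)(3 11 10 5 9 4) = [0, 8, 2, 11, 3, 9, 6, 7, 1, 4, 5, 10]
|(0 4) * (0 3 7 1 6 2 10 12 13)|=10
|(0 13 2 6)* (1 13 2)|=6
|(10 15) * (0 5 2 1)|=4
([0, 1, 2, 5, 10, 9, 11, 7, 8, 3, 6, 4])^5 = [0, 1, 2, 9, 10, 3, 11, 7, 8, 5, 6, 4]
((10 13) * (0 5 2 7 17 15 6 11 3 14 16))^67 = ((0 5 2 7 17 15 6 11 3 14 16)(10 13))^67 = (0 5 2 7 17 15 6 11 3 14 16)(10 13)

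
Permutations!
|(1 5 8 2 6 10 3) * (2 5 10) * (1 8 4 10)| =10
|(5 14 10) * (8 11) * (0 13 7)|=6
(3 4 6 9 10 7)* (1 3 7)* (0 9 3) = [9, 0, 2, 4, 6, 5, 3, 7, 8, 10, 1] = (0 9 10 1)(3 4 6)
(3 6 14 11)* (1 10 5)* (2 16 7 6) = (1 10 5)(2 16 7 6 14 11 3) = [0, 10, 16, 2, 4, 1, 14, 6, 8, 9, 5, 3, 12, 13, 11, 15, 7]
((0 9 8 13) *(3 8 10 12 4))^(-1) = (0 13 8 3 4 12 10 9)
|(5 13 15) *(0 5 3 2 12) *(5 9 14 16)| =|(0 9 14 16 5 13 15 3 2 12)| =10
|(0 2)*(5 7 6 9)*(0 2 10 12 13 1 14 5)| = |(0 10 12 13 1 14 5 7 6 9)| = 10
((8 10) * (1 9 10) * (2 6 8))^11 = (1 8 6 2 10 9)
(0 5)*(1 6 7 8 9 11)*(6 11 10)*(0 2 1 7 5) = (1 11 7 8 9 10 6 5 2) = [0, 11, 1, 3, 4, 2, 5, 8, 9, 10, 6, 7]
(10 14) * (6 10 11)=[0, 1, 2, 3, 4, 5, 10, 7, 8, 9, 14, 6, 12, 13, 11]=(6 10 14 11)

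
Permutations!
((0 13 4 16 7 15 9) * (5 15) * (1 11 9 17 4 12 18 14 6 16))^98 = (0 5 13 15 12 17 18 4 14 1 6 11 16 9 7)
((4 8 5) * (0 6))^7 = (0 6)(4 8 5)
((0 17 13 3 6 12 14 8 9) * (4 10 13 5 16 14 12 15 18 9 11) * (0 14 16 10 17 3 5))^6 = ((0 3 6 15 18 9 14 8 11 4 17)(5 10 13))^6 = (0 14 3 8 6 11 15 4 18 17 9)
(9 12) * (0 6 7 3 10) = (0 6 7 3 10)(9 12) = [6, 1, 2, 10, 4, 5, 7, 3, 8, 12, 0, 11, 9]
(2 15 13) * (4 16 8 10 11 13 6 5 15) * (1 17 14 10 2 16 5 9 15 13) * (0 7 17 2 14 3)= (0 7 17 3)(1 2 4 5 13 16 8 14 10 11)(6 9 15)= [7, 2, 4, 0, 5, 13, 9, 17, 14, 15, 11, 1, 12, 16, 10, 6, 8, 3]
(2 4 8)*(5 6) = [0, 1, 4, 3, 8, 6, 5, 7, 2] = (2 4 8)(5 6)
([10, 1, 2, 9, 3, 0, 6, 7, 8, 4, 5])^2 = (0 5 10)(3 4 9)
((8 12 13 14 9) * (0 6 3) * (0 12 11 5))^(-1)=((0 6 3 12 13 14 9 8 11 5))^(-1)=(0 5 11 8 9 14 13 12 3 6)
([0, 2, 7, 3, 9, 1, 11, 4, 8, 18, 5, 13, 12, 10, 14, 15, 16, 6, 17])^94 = [0, 10, 5, 3, 2, 13, 18, 1, 8, 7, 11, 17, 12, 6, 14, 15, 16, 9, 4]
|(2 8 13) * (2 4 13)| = |(2 8)(4 13)| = 2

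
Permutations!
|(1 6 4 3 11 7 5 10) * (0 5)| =9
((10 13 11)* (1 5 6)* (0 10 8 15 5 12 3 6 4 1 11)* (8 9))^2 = (0 13 10)(1 3 11 8 5)(4 12 6 9 15)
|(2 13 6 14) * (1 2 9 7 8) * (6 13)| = 7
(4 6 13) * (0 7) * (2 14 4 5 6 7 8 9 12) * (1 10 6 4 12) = (0 8 9 1 10 6 13 5 4 7)(2 14 12) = [8, 10, 14, 3, 7, 4, 13, 0, 9, 1, 6, 11, 2, 5, 12]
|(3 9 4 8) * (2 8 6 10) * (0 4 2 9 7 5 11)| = 11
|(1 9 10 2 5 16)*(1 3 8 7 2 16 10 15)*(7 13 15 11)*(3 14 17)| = |(1 9 11 7 2 5 10 16 14 17 3 8 13 15)| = 14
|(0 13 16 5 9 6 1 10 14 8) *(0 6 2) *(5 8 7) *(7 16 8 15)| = |(0 13 8 6 1 10 14 16 15 7 5 9 2)| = 13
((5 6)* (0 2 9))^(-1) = (0 9 2)(5 6)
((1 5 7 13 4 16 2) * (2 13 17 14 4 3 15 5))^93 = ((1 2)(3 15 5 7 17 14 4 16 13))^93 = (1 2)(3 7 4)(5 14 13)(15 17 16)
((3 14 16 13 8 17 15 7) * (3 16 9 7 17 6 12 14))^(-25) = (6 8 13 16 7 9 14 12)(15 17)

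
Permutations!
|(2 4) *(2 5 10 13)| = 5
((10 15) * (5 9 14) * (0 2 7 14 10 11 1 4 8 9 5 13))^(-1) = ((0 2 7 14 13)(1 4 8 9 10 15 11))^(-1) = (0 13 14 7 2)(1 11 15 10 9 8 4)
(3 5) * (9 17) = (3 5)(9 17) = [0, 1, 2, 5, 4, 3, 6, 7, 8, 17, 10, 11, 12, 13, 14, 15, 16, 9]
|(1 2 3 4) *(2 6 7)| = |(1 6 7 2 3 4)| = 6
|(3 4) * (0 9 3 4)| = 3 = |(0 9 3)|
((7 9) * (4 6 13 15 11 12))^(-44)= (4 11 13)(6 12 15)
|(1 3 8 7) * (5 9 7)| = 6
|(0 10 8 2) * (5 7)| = 4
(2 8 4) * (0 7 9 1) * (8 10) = (0 7 9 1)(2 10 8 4) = [7, 0, 10, 3, 2, 5, 6, 9, 4, 1, 8]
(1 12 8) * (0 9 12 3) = (0 9 12 8 1 3) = [9, 3, 2, 0, 4, 5, 6, 7, 1, 12, 10, 11, 8]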